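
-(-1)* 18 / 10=1.80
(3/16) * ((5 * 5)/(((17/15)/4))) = 1125/68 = 16.54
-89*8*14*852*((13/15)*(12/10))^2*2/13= -883244544/625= -1413191.27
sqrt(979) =31.29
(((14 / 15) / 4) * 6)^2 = 49 / 25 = 1.96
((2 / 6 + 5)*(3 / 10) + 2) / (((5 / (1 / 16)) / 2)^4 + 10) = 9 / 6400025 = 0.00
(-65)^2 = 4225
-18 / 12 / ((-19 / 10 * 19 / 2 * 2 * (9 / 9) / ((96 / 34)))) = 720 / 6137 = 0.12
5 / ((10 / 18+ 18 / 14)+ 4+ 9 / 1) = 63 / 187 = 0.34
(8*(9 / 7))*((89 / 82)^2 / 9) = 15842 / 11767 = 1.35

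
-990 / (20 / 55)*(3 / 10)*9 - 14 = -29459 / 4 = -7364.75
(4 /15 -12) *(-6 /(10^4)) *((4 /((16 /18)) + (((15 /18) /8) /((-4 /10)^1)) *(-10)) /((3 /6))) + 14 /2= 7.10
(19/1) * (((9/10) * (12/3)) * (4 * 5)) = 1368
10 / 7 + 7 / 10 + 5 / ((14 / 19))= 312 / 35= 8.91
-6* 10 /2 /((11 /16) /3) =-1440 /11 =-130.91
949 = 949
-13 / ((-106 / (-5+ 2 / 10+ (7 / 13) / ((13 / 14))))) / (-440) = 1783 / 1515800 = 0.00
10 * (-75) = -750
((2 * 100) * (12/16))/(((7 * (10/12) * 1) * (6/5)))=21.43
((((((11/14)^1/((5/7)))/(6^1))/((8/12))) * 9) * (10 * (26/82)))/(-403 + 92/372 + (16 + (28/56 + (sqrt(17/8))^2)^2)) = -1915056/92698499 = -0.02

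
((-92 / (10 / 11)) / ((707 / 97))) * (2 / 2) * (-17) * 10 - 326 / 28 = 3321113 / 1414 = 2348.74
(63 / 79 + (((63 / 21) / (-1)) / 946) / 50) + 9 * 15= 507434163 / 3736700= 135.80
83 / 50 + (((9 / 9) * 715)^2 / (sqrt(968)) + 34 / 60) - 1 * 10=-583 / 75 + 46475 * sqrt(2) / 4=16423.62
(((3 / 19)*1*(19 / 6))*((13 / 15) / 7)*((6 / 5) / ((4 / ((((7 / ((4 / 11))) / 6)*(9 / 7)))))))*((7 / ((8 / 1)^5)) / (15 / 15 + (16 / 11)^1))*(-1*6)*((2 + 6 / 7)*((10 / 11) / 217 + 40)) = -455169 / 99549184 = -0.00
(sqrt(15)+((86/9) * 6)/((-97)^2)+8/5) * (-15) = -15 * sqrt(15) - 226676/9409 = -82.19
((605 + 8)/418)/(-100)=-613/41800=-0.01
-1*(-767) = 767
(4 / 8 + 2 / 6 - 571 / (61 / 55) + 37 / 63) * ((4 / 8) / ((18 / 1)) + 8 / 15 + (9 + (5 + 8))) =-16025156771 / 1383480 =-11583.22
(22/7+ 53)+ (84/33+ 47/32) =148227/2464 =60.16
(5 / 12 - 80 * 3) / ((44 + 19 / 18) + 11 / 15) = -43125 / 8242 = -5.23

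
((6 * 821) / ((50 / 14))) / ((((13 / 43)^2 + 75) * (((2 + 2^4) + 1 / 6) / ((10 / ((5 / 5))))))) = 191271654 / 18917495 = 10.11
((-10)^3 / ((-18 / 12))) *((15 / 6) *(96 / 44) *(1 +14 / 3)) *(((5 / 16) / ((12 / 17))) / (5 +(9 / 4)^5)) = 924800000 / 6352731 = 145.58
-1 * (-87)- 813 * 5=-3978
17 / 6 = 2.83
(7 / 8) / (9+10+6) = 7 / 200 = 0.04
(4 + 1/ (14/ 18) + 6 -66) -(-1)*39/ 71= -26920/ 497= -54.16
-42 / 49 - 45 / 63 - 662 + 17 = -4526 / 7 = -646.57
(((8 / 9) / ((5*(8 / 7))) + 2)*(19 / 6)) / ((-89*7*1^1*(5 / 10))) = -1843 / 84105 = -0.02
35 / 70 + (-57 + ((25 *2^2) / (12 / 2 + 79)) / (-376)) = -45146 / 799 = -56.50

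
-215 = -215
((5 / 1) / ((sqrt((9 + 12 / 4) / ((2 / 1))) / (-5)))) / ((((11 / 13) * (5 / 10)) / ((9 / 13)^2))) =-675 * sqrt(6) / 143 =-11.56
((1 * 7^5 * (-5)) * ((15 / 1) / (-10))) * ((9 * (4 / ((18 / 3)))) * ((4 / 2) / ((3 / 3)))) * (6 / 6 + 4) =7563150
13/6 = 2.17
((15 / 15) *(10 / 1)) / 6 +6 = 23 / 3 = 7.67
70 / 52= 35 / 26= 1.35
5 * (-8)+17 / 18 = -703 / 18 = -39.06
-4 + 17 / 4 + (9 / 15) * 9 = 113 / 20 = 5.65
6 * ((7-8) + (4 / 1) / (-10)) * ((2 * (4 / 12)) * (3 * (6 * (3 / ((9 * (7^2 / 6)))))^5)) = -2985984 / 201768035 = -0.01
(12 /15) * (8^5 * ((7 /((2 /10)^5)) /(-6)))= -286720000 /3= -95573333.33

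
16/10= 8/5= 1.60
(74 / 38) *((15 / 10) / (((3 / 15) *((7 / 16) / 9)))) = 39960 / 133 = 300.45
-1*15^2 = -225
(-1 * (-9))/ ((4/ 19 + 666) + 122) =19/ 1664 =0.01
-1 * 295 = -295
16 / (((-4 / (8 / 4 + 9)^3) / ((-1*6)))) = 31944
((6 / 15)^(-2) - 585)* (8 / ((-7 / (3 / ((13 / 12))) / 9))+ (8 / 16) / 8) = 95797015 / 5824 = 16448.66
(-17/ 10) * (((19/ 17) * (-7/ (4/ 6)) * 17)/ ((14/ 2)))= 969/ 20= 48.45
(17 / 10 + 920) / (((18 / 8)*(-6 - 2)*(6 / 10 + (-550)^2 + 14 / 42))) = -9217 / 54450168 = -0.00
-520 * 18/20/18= -26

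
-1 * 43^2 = -1849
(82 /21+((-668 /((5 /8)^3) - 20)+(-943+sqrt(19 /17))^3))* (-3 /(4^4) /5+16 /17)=-23889854259591389 /30345000+463245123511* sqrt(323) /3144320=-784627013.72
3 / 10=0.30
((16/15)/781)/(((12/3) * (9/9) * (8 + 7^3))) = 4/4111965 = 0.00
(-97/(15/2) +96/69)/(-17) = 3982/5865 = 0.68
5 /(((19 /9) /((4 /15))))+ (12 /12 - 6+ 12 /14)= -467 /133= -3.51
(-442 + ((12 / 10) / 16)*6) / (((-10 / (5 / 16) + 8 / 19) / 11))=1845679 / 12000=153.81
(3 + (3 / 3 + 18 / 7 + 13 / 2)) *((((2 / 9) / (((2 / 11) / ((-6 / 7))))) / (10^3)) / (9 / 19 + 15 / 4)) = -0.00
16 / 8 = 2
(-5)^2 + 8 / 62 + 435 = 14264 / 31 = 460.13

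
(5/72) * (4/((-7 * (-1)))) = 5/126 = 0.04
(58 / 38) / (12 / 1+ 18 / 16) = 232 / 1995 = 0.12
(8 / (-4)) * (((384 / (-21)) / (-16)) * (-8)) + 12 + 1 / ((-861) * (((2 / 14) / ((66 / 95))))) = 825586 / 27265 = 30.28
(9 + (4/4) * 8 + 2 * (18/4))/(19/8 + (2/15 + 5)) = 3120/901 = 3.46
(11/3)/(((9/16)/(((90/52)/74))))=220/1443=0.15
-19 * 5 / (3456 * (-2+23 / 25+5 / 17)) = 40375 / 1154304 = 0.03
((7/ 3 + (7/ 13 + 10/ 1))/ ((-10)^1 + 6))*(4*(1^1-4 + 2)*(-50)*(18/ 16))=-18825/ 26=-724.04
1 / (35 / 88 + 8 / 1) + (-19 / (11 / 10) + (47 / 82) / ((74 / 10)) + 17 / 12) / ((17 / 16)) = -9264800620 / 628916343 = -14.73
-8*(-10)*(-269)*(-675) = 14526000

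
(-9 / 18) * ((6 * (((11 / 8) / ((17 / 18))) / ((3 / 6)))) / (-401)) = 297 / 13634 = 0.02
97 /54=1.80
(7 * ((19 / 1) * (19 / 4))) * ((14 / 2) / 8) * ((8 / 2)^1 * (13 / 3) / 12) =229957 / 288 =798.46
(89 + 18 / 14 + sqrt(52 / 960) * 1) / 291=sqrt(195) / 17460 + 632 / 2037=0.31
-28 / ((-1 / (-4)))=-112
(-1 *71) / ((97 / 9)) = -639 / 97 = -6.59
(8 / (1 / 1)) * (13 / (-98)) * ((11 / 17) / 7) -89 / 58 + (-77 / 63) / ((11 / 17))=-10718581 / 3043782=-3.52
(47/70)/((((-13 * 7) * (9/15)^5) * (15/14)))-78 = -5180317/66339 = -78.09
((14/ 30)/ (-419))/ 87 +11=6014738/ 546795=11.00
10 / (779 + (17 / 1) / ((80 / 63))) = 800 / 63391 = 0.01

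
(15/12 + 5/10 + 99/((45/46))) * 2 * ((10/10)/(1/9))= 18531/10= 1853.10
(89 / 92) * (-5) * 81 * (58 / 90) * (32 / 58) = -3204 / 23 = -139.30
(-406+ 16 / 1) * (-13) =5070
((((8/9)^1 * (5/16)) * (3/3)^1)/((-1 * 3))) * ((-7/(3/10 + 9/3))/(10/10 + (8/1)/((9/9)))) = 175/8019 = 0.02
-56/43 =-1.30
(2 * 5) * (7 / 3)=70 / 3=23.33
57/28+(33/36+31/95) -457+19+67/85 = -433.93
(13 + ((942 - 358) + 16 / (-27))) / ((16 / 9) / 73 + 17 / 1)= 1175519 / 33555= 35.03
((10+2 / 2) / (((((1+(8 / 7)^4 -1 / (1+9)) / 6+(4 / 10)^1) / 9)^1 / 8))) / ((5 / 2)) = 45638208 / 120193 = 379.71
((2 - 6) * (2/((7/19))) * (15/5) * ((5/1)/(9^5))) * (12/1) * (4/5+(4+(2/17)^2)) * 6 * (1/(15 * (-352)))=264328/730009665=0.00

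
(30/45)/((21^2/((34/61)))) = 68/80703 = 0.00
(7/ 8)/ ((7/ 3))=3/ 8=0.38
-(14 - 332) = 318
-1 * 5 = -5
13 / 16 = 0.81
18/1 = 18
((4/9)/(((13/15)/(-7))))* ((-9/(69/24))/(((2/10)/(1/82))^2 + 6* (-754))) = -10500/3975803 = -0.00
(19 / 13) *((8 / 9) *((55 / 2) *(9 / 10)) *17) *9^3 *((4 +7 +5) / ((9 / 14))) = 128931264 / 13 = 9917789.54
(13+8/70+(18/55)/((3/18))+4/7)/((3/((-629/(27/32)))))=-24254240/6237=-3888.77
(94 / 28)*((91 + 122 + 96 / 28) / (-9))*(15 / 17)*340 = -1186750 / 49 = -24219.39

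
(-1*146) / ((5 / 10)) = -292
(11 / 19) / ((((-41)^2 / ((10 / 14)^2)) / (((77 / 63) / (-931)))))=-3025 / 13113227169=-0.00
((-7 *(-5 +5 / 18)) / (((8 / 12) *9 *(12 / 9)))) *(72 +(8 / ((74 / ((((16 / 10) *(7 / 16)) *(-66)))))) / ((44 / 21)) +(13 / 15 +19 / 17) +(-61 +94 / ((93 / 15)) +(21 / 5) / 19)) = 1010746877 / 9414576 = 107.36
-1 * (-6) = 6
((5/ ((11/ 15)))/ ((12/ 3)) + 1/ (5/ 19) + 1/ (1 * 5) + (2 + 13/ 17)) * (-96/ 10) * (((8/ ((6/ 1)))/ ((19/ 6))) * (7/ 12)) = -70952/ 3553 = -19.97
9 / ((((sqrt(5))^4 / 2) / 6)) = 108 / 25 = 4.32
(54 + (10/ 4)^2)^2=58081/ 16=3630.06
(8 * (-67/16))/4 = -67/8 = -8.38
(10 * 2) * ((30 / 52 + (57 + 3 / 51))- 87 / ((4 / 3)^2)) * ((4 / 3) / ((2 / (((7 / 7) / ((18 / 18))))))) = 153785 / 1326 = 115.98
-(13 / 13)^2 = -1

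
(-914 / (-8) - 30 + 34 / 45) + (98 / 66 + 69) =307871 / 1980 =155.49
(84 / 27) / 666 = 14 / 2997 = 0.00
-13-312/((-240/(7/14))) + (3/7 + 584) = 80091/140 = 572.08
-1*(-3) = 3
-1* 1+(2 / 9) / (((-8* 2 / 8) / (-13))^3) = 2161 / 36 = 60.03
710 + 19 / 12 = 711.58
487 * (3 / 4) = 1461 / 4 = 365.25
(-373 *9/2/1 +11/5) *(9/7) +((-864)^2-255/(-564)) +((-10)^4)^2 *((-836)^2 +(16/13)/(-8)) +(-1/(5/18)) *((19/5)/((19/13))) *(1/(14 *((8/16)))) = 4270253665479166187/61100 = 69889585359724.49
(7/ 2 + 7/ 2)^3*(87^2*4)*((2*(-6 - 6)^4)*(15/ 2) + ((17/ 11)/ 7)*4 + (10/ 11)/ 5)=35530640130888/ 11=3230058193717.09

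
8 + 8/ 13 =112/ 13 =8.62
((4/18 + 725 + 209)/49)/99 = 8408/43659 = 0.19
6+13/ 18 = 121/ 18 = 6.72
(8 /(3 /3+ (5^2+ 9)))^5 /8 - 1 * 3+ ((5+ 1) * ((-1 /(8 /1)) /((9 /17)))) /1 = -2783610223 /630262500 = -4.42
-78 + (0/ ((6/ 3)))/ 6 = -78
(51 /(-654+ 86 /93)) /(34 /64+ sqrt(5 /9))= 725679 /4781062- 227664* sqrt(5) /2390531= -0.06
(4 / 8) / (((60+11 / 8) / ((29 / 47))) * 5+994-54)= 116 / 333465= 0.00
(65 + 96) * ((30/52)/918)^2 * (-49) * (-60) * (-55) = -54236875/5274828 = -10.28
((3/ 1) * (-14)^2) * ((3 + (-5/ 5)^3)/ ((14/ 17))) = 1428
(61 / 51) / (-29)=-0.04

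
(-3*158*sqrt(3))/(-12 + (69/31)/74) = 362452*sqrt(3)/9153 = 68.59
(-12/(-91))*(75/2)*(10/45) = 100/91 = 1.10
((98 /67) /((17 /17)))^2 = 9604 /4489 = 2.14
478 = 478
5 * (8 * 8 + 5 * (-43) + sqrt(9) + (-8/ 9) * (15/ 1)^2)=-1740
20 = 20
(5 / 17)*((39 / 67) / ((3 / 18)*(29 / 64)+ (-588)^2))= 14976 / 30244032155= 0.00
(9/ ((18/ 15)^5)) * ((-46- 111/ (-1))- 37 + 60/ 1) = 34375/ 108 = 318.29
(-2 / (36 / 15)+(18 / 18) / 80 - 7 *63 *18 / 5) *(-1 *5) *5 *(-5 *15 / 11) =-47652625 / 176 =-270753.55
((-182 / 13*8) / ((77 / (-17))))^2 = 73984 / 121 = 611.44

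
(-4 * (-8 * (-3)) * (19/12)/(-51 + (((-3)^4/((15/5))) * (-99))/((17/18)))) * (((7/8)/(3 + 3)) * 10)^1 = 11305/146943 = 0.08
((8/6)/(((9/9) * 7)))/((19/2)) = 8/399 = 0.02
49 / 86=0.57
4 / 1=4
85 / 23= 3.70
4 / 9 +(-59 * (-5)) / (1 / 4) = 10624 / 9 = 1180.44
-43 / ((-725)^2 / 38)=-1634 / 525625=-0.00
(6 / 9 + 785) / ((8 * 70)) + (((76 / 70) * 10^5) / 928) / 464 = 2338487 / 1412880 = 1.66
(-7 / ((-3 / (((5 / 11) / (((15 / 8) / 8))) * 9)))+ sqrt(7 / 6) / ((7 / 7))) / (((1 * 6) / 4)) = sqrt(42) / 9+ 896 / 33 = 27.87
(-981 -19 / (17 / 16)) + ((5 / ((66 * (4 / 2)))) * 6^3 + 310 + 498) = -34165 / 187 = -182.70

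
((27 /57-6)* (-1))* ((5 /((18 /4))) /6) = 175 /171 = 1.02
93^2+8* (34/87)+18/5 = 3765241/435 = 8655.73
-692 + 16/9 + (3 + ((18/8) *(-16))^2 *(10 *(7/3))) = 265975/9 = 29552.78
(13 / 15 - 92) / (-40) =1367 / 600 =2.28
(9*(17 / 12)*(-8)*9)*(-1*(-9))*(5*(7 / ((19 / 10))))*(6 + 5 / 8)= -38315025 / 38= -1008290.13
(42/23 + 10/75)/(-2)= -338/345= -0.98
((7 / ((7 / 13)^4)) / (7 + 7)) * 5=142805 / 4802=29.74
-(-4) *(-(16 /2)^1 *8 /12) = -64 /3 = -21.33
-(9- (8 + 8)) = 7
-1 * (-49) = 49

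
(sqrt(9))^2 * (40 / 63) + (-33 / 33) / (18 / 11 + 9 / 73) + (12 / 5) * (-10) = -186485 / 9891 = -18.85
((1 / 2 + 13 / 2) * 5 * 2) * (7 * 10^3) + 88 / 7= 3430088 / 7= 490012.57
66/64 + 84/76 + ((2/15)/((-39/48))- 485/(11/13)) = -744948461/1304160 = -571.21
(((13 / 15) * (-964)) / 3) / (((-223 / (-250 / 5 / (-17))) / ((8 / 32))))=31330 / 34119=0.92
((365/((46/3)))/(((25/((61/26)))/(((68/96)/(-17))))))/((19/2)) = -4453/454480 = -0.01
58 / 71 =0.82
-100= -100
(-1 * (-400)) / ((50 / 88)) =704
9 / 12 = 3 / 4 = 0.75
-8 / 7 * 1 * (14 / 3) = -16 / 3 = -5.33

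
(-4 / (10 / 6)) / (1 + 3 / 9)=-9 / 5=-1.80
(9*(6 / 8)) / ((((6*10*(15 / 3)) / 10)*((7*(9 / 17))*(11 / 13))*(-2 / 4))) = -221 / 1540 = -0.14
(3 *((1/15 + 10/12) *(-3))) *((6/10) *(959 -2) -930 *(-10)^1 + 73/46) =-183985911/2300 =-79993.87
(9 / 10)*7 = 63 / 10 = 6.30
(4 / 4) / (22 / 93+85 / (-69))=-2139 / 2129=-1.00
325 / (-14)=-325 / 14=-23.21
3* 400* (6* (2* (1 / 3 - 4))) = -52800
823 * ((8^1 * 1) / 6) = 3292 / 3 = 1097.33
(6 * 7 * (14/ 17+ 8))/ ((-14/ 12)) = -5400/ 17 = -317.65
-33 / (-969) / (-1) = -11 / 323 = -0.03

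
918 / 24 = 153 / 4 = 38.25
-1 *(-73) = 73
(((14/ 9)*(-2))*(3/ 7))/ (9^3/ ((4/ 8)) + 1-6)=-4/ 4359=-0.00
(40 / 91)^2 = 1600 / 8281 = 0.19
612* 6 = 3672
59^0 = 1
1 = 1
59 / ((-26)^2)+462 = 312371 / 676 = 462.09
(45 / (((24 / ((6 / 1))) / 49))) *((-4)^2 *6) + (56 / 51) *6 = 899752 / 17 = 52926.59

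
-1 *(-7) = 7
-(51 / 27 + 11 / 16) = -2.58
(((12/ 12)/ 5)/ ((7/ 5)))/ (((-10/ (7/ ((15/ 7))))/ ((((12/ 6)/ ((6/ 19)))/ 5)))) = -133/ 2250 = -0.06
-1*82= -82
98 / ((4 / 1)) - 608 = -1167 / 2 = -583.50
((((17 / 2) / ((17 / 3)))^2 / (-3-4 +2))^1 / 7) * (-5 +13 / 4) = 9 / 80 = 0.11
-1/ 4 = -0.25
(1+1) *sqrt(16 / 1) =8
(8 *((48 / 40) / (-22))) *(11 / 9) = -0.53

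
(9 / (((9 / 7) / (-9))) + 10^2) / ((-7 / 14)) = -74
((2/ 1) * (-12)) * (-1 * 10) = 240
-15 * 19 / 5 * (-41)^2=-95817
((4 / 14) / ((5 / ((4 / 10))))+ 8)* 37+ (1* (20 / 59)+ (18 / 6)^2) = 3161357 / 10325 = 306.18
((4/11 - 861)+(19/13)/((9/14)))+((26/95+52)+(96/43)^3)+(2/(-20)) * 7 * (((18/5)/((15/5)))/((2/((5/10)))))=-154596004716311/194418467100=-795.17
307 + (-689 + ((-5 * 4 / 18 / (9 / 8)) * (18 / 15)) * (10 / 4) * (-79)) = -3994 / 27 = -147.93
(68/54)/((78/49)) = 833/1053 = 0.79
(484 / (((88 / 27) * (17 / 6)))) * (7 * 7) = 2568.18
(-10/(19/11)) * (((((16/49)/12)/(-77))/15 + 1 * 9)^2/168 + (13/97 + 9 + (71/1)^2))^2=-5629217589128079864008018277444365569/38117132664286632020499204000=-147682084.03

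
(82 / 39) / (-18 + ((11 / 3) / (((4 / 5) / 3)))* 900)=82 / 481923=0.00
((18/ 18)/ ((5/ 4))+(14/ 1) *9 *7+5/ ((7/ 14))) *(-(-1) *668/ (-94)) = -1490976/ 235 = -6344.58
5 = 5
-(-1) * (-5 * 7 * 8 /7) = -40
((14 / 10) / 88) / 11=7 / 4840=0.00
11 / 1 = 11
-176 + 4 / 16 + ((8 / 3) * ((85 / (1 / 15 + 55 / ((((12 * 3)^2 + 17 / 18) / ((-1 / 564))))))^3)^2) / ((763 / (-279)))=-13052880458737103510469798336596638399112461641316950307 / 3094968742748958236047495511472642676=-4217451465161973031.81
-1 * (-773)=773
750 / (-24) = -125 / 4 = -31.25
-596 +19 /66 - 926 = -100433 /66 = -1521.71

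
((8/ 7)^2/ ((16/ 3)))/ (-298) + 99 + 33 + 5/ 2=1963957/ 14602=134.50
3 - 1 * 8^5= -32765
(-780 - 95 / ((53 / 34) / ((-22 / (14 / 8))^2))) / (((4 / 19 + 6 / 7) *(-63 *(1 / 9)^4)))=187257070890 / 184387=1015565.47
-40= -40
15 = 15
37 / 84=0.44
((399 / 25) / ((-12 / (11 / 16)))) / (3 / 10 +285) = -0.00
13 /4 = 3.25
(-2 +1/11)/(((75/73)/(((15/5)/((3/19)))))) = -9709/275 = -35.31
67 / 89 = 0.75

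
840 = 840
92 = 92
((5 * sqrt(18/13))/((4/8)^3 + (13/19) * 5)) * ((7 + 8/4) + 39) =109440 * sqrt(26)/7007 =79.64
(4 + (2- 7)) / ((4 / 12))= -3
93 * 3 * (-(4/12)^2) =-31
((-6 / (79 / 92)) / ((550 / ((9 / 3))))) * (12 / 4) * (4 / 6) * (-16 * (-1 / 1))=-26496 / 21725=-1.22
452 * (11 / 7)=4972 / 7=710.29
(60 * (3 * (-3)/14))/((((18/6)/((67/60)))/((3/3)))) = -201/14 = -14.36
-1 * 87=-87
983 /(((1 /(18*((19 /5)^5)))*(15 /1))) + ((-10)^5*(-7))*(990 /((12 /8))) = 7233354031902 /15625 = 462934658.04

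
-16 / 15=-1.07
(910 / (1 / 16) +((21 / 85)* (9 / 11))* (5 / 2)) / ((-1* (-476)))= 777947 / 25432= 30.59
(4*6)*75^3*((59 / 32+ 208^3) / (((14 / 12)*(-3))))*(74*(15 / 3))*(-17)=1146214153563046875 / 7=163744879080435267.86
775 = 775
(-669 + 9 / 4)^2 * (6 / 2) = 21338667 / 16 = 1333666.69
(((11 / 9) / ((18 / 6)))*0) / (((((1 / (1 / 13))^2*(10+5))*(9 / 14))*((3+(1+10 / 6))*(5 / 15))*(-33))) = 0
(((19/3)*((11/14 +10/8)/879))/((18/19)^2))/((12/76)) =2476099/23922864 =0.10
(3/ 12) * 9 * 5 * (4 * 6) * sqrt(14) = 270 * sqrt(14) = 1010.25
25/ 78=0.32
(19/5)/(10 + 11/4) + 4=1096/255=4.30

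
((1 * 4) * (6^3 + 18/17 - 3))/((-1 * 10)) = -7278/85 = -85.62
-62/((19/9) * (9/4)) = -248/19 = -13.05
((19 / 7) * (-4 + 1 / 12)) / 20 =-893 / 1680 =-0.53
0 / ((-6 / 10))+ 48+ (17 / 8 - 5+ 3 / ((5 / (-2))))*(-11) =3713 / 40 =92.82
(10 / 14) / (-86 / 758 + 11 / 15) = 28425 / 24668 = 1.15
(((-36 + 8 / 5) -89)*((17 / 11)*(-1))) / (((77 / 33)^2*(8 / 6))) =283203 / 10780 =26.27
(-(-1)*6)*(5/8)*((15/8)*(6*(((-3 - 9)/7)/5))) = -405/28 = -14.46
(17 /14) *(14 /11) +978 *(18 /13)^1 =193865 /143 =1355.70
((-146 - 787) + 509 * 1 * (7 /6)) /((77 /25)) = -4625 /42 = -110.12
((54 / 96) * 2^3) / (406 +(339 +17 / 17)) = 9 / 1492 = 0.01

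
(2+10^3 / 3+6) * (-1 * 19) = -19456 / 3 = -6485.33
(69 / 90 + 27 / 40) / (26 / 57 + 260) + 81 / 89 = 48393583 / 52851760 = 0.92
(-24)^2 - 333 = 243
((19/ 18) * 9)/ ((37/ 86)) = 817/ 37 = 22.08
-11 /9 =-1.22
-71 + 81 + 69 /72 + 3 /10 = 1351 /120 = 11.26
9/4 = 2.25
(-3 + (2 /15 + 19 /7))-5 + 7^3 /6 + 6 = 4061 /70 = 58.01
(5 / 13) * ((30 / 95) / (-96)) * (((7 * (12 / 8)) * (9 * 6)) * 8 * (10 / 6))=-4725 / 494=-9.56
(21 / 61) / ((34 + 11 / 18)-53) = -378 / 20191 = -0.02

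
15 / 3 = 5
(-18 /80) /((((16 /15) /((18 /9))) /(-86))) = 1161 /32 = 36.28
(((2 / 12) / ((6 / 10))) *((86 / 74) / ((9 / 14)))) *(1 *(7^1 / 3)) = 10535 / 8991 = 1.17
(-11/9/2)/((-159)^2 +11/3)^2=-11/11507658632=-0.00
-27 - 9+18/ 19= -666/ 19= -35.05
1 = 1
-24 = -24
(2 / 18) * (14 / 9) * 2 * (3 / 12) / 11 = 7 / 891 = 0.01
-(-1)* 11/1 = 11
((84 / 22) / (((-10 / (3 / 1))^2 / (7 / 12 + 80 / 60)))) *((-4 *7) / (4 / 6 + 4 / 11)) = -30429 / 1700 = -17.90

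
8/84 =0.10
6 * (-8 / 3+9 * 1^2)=38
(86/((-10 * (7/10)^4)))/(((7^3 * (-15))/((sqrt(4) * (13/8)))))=55900/2470629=0.02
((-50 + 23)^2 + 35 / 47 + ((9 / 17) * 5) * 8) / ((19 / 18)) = 10799748 / 15181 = 711.40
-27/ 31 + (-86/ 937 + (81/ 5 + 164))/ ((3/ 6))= 52189539/ 145235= 359.35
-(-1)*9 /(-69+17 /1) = -9 /52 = -0.17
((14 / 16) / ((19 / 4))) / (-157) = -7 / 5966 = -0.00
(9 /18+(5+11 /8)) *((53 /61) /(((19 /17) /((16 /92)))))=49555 /53314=0.93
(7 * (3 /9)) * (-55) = -385 /3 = -128.33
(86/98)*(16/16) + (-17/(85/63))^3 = -12246928/6125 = -1999.50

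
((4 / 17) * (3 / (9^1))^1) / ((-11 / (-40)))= 160 / 561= 0.29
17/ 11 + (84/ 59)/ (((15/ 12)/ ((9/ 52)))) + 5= 284436/ 42185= 6.74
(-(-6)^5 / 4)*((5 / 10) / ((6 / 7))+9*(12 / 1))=211086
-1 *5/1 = -5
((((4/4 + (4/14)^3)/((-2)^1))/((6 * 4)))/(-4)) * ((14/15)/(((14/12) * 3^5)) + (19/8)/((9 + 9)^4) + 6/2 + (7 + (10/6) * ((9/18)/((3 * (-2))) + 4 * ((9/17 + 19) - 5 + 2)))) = 111414688099/174112727040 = 0.64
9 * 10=90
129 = 129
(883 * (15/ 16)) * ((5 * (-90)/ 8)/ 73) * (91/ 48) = -90397125/ 74752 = -1209.29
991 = 991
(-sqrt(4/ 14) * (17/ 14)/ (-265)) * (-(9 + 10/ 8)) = -697 * sqrt(14)/ 103880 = -0.03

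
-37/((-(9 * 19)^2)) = 0.00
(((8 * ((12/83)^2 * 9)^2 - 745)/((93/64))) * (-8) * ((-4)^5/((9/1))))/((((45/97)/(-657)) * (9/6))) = 262420687233825636352/595839220155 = 440421976.86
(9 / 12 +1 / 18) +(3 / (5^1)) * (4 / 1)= 577 / 180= 3.21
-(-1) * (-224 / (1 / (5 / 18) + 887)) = -0.25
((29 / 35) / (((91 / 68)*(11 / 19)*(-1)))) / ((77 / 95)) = -711892 / 539539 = -1.32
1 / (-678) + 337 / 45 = 76147 / 10170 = 7.49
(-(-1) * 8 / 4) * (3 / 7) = 6 / 7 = 0.86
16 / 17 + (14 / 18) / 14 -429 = -130969 / 306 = -428.00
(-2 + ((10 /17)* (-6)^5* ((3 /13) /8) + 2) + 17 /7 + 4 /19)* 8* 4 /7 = -121622688 /205751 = -591.12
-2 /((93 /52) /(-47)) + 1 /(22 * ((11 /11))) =107629 /2046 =52.60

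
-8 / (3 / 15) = -40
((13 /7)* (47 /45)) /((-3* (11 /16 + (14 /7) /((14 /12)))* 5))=-9776 /181575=-0.05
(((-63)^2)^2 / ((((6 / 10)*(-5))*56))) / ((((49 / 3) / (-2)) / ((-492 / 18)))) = -313834.50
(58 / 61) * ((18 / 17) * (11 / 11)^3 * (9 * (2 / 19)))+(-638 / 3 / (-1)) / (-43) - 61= -165189253 / 2541687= -64.99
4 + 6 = 10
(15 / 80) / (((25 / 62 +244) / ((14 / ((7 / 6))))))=93 / 10102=0.01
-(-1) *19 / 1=19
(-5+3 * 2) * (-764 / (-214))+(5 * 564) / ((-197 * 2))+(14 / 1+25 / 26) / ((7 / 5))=27236543 / 3836378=7.10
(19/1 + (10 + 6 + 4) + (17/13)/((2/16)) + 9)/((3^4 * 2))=380/1053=0.36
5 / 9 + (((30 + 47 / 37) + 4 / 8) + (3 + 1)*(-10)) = -5111 / 666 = -7.67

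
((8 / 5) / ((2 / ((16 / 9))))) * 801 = 5696 / 5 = 1139.20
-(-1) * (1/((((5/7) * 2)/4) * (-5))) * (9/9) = -14/25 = -0.56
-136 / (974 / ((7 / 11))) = -0.09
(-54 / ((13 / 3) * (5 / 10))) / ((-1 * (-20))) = -81 / 65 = -1.25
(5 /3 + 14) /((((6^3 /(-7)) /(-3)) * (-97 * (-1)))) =0.02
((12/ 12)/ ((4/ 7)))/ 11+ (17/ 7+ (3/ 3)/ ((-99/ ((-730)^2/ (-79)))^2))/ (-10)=-3976471074299/ 8563525740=-464.35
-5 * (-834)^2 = -3477780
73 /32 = 2.28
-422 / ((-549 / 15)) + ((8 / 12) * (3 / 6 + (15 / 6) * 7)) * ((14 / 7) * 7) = 32854 / 183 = 179.53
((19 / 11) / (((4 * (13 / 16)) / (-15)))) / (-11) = 1140 / 1573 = 0.72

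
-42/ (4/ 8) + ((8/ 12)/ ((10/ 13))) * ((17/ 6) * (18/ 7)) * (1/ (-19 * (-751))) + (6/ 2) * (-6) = -50940109/ 499415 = -102.00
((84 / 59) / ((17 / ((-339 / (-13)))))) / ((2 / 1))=14238 / 13039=1.09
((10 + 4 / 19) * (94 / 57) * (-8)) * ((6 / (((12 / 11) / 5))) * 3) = -4011920 / 361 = -11113.35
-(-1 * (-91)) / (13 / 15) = -105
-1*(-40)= 40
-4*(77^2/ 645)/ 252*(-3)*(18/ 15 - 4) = -11858/ 9675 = -1.23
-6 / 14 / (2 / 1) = -3 / 14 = -0.21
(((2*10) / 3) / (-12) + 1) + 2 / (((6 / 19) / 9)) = 517 / 9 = 57.44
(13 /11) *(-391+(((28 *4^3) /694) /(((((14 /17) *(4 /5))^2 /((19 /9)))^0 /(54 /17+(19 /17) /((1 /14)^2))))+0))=14021527 /64889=216.08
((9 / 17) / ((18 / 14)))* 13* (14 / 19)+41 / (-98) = 111609 / 31654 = 3.53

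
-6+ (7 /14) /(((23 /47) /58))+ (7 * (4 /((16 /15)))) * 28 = 18130 /23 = 788.26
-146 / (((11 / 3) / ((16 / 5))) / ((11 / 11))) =-7008 / 55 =-127.42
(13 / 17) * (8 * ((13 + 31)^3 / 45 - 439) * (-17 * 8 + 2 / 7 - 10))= -3888352 / 3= -1296117.33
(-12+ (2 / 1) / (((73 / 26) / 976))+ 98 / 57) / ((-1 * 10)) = -1425043 / 20805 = -68.50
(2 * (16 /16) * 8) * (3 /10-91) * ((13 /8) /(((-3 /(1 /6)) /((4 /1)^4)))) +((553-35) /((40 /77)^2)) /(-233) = 56250944941 /1677600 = 33530.61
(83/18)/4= 83/72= 1.15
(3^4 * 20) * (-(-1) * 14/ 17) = 22680/ 17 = 1334.12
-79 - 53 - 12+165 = 21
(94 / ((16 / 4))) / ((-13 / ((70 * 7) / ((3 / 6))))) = -23030 / 13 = -1771.54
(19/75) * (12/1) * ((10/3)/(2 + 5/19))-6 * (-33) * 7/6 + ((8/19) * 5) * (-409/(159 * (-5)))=153649661/649515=236.56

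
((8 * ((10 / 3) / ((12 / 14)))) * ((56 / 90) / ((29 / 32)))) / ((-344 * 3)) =-6272 / 303021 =-0.02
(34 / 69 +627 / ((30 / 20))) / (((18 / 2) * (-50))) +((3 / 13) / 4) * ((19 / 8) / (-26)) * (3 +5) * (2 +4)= -12414863 / 10494900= -1.18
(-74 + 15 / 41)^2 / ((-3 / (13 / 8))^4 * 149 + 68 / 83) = 21606166955243 / 6900531795140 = 3.13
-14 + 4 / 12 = -41 / 3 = -13.67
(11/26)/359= 11/9334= 0.00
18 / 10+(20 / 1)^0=14 / 5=2.80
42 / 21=2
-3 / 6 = -1 / 2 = -0.50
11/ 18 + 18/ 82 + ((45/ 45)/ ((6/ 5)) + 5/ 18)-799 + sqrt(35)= -588229/ 738 + sqrt(35)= -791.14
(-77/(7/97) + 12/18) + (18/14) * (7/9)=-3196/3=-1065.33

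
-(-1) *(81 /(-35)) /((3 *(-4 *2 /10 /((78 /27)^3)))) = 4394 /189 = 23.25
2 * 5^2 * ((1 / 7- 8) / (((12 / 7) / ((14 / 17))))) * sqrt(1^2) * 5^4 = -6015625 / 51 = -117953.43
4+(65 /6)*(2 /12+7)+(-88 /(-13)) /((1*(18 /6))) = 39263 /468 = 83.90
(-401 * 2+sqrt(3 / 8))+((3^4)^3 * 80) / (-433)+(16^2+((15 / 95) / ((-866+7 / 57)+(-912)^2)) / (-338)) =-684356266894561869 / 6931333196762+sqrt(6) / 4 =-98733.10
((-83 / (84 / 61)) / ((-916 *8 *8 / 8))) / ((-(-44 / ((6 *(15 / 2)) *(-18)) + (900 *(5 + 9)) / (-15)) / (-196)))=-4784535 / 2492824384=-0.00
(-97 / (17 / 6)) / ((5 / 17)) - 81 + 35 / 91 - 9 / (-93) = -396791 / 2015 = -196.92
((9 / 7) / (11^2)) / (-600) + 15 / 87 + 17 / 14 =6812213 / 4912600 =1.39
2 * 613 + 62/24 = 14743/12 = 1228.58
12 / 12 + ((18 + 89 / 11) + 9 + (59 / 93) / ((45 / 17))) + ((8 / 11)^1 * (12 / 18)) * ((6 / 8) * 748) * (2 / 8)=4802858 / 46035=104.33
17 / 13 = 1.31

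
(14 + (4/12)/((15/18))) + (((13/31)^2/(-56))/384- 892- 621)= -154845423437/103326720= -1498.60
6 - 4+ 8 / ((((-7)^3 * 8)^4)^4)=2582769928541373896835159267569876646003957439727140865 / 1291384964270686948417579633784938323001978719863570432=2.00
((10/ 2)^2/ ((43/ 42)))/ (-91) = -150/ 559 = -0.27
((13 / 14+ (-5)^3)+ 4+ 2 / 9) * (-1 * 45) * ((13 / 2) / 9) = 981565 / 252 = 3895.10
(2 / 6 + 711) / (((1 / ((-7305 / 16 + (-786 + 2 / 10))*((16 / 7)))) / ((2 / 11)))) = -38562932 / 105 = -367266.02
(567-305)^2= 68644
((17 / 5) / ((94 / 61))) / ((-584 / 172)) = -44591 / 68620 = -0.65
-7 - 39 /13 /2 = -17 /2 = -8.50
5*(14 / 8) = 8.75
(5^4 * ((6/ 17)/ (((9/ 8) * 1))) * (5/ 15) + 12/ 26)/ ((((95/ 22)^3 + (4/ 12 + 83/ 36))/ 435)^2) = 1011152038390192512/ 561421192219589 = 1801.06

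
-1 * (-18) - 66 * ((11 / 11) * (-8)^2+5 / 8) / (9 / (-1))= 5903 / 12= 491.92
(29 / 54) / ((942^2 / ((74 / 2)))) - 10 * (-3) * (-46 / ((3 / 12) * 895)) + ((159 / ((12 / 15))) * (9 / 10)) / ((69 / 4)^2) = -25257007368221 / 4537370764296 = -5.57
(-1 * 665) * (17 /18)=-11305 /18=-628.06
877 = 877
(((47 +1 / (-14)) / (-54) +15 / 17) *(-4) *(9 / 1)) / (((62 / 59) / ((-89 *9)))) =2693763 / 7378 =365.11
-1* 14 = -14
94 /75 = 1.25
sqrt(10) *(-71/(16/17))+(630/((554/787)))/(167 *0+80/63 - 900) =-239.55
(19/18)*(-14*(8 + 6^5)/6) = -517636/27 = -19171.70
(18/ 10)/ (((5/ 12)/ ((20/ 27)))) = 16/ 5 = 3.20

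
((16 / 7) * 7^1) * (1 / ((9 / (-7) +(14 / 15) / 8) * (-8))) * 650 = 546000 / 491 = 1112.02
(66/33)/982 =1/491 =0.00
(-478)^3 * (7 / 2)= -382253732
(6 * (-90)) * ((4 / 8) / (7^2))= -270 / 49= -5.51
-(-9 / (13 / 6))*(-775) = -41850 / 13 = -3219.23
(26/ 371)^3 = 17576/ 51064811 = 0.00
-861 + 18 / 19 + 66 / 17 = -276543 / 323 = -856.17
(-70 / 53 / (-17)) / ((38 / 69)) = 2415 / 17119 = 0.14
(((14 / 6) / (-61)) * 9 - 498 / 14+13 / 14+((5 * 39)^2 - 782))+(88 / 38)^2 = 11472660467 / 308294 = 37213.38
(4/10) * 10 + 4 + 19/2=35/2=17.50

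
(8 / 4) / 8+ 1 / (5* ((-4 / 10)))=-1 / 4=-0.25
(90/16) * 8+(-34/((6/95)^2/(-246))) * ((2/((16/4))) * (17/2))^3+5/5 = 30904866857/192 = 160962848.21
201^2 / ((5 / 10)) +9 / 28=2262465 / 28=80802.32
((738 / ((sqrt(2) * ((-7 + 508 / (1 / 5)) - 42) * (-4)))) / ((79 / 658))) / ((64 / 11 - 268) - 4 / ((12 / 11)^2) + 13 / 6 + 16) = 511434 * sqrt(2) / 410162707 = 0.00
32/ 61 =0.52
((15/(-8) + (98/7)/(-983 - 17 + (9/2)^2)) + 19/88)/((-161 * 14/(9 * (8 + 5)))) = 33760467/388670744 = 0.09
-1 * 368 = -368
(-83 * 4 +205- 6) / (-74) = 133 / 74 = 1.80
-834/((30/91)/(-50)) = 126490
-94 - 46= -140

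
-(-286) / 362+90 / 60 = 829 / 362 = 2.29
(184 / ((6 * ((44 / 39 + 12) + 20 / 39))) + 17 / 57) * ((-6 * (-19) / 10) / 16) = 127 / 70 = 1.81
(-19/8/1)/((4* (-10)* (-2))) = -19/640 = -0.03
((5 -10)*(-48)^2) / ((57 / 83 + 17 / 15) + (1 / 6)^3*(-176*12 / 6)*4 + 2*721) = -32270400 / 4026241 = -8.02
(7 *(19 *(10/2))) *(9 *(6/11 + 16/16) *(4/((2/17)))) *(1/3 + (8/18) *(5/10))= 1921850/11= 174713.64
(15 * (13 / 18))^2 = 4225 / 36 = 117.36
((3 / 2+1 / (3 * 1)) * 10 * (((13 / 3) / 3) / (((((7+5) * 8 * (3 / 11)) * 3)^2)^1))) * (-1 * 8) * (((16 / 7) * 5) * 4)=-432575 / 275562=-1.57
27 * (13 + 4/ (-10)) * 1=1701/ 5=340.20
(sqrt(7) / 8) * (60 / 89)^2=0.15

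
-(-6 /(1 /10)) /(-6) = -10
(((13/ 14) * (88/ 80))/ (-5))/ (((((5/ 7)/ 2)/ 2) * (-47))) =143/ 5875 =0.02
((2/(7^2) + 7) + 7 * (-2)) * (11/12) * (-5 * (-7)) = -223.27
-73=-73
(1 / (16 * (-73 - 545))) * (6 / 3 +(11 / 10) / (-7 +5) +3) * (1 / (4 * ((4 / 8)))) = -89 / 395520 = -0.00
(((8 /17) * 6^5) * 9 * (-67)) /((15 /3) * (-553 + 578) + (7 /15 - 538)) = 140667840 /26299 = 5348.79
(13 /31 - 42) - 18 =-1847 /31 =-59.58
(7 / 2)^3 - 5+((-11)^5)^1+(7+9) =-1287977 / 8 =-160997.12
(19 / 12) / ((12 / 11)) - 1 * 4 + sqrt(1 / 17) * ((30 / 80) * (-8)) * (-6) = -367 / 144 + 18 * sqrt(17) / 17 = 1.82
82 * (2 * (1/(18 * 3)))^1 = 82/27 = 3.04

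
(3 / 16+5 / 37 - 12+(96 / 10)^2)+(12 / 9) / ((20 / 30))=1220743 / 14800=82.48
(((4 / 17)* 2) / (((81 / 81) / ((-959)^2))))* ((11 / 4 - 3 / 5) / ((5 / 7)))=553647962 / 425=1302701.09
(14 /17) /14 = 1 /17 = 0.06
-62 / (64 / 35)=-1085 / 32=-33.91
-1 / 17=-0.06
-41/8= -5.12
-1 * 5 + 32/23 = -83/23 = -3.61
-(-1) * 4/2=2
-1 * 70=-70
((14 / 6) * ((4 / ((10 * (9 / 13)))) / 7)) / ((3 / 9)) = 26 / 45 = 0.58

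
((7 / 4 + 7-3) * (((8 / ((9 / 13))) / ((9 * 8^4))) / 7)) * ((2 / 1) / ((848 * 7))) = 299 / 3446489088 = 0.00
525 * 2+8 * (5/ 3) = 3190/ 3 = 1063.33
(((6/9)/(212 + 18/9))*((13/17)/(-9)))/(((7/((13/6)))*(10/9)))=-169/2291940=-0.00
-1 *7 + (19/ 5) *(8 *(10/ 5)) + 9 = 314/ 5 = 62.80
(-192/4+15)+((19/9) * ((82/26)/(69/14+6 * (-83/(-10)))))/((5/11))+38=2361101/448227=5.27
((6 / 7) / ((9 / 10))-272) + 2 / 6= -1895 / 7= -270.71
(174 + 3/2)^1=351/2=175.50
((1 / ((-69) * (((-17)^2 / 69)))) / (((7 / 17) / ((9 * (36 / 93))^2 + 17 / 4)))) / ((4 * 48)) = -0.00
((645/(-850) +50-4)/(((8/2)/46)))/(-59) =-176893/20060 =-8.82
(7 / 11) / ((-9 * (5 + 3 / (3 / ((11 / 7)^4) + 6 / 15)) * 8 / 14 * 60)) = -3199553 / 12975336000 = -0.00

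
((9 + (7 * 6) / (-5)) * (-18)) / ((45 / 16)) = -96 / 25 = -3.84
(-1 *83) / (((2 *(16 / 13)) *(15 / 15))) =-1079 / 32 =-33.72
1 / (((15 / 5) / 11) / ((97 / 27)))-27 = -1120 / 81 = -13.83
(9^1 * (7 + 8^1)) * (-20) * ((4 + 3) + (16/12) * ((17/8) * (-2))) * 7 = -25200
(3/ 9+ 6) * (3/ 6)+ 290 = 1759/ 6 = 293.17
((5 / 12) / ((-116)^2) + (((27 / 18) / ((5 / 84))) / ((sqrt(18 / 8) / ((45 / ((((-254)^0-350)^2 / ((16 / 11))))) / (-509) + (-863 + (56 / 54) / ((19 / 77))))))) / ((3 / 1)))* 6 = -452796791787001108459 / 15691823343678240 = -28855.59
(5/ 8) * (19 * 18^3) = 69255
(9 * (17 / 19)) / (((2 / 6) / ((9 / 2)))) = 4131 / 38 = 108.71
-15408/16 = -963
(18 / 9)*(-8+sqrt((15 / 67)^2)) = -1042 / 67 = -15.55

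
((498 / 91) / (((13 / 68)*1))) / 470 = 16932 / 278005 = 0.06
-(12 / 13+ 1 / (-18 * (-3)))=-0.94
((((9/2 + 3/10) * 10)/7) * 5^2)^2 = 1440000/49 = 29387.76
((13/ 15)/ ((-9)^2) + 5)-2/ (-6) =5.34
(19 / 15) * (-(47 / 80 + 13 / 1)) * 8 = -20653 / 150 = -137.69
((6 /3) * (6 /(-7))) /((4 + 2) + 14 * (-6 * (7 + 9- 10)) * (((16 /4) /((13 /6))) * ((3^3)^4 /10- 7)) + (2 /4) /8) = 12480 /359937918361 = 0.00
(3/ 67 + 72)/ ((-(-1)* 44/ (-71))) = -342717/ 2948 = -116.25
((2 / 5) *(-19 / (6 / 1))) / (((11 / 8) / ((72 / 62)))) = -1824 / 1705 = -1.07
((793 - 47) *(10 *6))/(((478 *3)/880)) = 6564800/239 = 27467.78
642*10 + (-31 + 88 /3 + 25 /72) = 462145 /72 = 6418.68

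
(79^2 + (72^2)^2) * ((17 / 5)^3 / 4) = 132061916561 / 500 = 264123833.12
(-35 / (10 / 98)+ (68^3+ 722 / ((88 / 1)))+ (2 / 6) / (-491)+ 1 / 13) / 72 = 264644548513 / 60664032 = 4362.46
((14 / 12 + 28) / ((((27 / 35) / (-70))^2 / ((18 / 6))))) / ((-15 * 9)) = -105043750 / 19683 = -5336.78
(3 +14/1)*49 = 833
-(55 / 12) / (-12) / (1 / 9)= 55 / 16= 3.44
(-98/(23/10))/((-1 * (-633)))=-980/14559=-0.07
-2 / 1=-2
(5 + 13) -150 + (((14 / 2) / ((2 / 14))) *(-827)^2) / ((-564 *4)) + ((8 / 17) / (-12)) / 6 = -1724326715 / 115056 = -14986.85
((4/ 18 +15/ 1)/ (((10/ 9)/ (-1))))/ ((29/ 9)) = -1233/ 290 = -4.25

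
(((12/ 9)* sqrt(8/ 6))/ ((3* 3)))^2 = 64/ 2187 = 0.03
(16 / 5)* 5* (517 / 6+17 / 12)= 4204 / 3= 1401.33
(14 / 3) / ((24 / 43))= 301 / 36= 8.36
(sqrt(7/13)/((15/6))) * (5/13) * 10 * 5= 100 * sqrt(91)/169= 5.64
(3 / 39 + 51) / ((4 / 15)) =2490 / 13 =191.54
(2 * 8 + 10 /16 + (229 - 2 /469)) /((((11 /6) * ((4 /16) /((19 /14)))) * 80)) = 4775403 /525280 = 9.09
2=2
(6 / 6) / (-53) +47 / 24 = 1.94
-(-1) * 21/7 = 3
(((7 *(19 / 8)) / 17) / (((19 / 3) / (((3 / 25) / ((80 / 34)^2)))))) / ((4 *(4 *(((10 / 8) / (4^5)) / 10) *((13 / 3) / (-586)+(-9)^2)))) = 1882818 / 88990625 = 0.02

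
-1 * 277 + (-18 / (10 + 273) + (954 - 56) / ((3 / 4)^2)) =3360463 / 2547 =1319.38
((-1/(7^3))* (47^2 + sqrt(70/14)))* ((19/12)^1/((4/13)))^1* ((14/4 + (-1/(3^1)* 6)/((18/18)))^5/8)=-44195463/1404928 - 20007* sqrt(5)/1404928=-31.49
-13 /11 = -1.18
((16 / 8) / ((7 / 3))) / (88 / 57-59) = -342 / 22925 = -0.01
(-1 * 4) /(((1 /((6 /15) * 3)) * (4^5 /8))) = -3 /80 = -0.04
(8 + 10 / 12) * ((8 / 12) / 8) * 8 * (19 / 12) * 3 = 1007 / 36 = 27.97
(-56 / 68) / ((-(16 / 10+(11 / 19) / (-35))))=9310 / 17901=0.52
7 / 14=1 / 2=0.50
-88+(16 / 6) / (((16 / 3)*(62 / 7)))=-10905 / 124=-87.94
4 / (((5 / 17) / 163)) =11084 / 5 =2216.80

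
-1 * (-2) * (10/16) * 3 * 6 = 45/2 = 22.50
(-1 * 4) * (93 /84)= -31 /7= -4.43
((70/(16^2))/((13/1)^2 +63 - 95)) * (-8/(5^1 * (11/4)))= -7/6028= -0.00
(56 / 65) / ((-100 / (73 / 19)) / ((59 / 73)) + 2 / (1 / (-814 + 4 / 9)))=-3717 / 7158905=-0.00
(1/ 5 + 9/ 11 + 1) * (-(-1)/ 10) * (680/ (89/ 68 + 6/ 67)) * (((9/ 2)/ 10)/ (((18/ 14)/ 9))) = 541621836/ 1752025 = 309.14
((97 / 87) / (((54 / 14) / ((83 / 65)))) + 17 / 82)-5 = -55383931 / 12520170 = -4.42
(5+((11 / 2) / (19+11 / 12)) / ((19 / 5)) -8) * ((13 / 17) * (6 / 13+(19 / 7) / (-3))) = 76593 / 77197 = 0.99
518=518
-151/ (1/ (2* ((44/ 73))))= -13288/ 73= -182.03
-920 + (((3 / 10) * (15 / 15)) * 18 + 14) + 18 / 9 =-898.60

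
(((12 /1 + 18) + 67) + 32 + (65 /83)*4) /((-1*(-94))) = 10967 /7802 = 1.41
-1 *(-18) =18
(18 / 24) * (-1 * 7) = -21 / 4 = -5.25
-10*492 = -4920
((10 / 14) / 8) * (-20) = -25 / 14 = -1.79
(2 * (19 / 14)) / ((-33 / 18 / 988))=-112632 / 77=-1462.75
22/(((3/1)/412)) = 9064/3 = 3021.33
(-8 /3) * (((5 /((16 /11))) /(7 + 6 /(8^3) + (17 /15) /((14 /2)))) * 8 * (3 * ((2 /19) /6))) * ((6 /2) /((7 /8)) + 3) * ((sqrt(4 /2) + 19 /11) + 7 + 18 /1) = -338688000 /3663713 - 12672000 * sqrt(2) /3663713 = -97.34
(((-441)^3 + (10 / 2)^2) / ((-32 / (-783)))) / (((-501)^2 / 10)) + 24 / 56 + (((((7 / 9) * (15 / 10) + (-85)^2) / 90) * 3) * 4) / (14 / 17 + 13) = -172464180933463 / 2064483225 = -83538.67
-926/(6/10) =-4630/3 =-1543.33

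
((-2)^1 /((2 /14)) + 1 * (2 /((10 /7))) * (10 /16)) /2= -6.56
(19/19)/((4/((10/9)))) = 0.28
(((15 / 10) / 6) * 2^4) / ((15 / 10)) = 8 / 3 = 2.67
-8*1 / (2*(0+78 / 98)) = -196 / 39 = -5.03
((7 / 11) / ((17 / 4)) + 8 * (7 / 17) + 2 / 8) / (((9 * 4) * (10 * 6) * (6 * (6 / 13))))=3991 / 6462720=0.00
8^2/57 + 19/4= 1339/228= 5.87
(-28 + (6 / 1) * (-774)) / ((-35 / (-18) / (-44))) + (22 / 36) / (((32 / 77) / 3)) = 710472653 / 6720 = 105725.10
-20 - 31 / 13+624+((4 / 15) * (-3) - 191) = 26638 / 65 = 409.82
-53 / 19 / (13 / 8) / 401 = -424 / 99047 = -0.00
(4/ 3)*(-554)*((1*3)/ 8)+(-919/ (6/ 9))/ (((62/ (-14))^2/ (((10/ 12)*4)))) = -511.29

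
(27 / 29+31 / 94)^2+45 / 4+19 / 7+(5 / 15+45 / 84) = 366121789 / 22293228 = 16.42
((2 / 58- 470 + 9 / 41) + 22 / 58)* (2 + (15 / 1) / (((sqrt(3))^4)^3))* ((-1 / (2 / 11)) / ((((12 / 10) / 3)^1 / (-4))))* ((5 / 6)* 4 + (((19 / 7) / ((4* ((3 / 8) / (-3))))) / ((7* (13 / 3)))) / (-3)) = -7516885930180 / 42472269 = -176983.38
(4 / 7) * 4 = 16 / 7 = 2.29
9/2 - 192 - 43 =-461/2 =-230.50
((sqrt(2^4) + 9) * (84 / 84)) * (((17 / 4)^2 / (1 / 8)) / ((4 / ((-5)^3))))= -469625 / 8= -58703.12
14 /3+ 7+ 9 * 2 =89 /3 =29.67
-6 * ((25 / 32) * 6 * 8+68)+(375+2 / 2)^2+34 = 140777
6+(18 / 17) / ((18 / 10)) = 112 / 17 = 6.59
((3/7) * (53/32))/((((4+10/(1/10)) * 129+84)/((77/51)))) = 583/7344000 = 0.00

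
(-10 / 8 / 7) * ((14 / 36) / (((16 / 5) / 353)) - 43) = 145 / 8064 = 0.02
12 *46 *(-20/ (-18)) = 1840/ 3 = 613.33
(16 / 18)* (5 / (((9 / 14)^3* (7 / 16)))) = 250880 / 6561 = 38.24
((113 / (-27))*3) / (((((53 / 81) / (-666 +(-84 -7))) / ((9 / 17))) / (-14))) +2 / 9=-873029644 / 8109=-107661.81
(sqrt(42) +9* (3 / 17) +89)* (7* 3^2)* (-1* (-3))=189* sqrt(42) +291060 / 17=18346.04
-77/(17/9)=-693/17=-40.76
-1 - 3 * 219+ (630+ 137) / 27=-16999 / 27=-629.59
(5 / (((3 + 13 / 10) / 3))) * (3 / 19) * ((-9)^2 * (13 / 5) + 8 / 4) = 95670 / 817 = 117.10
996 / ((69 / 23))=332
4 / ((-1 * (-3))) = 1.33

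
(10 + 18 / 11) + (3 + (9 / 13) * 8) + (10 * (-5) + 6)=-3407 / 143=-23.83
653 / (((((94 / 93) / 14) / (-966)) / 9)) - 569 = -78635579.26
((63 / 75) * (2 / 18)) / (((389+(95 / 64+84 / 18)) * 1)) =448 / 1896725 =0.00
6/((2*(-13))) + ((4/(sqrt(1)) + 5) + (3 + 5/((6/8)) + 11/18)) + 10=6797/234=29.05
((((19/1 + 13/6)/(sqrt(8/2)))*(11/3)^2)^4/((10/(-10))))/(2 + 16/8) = -102471089.04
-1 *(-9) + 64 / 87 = 847 / 87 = 9.74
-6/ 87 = -2/ 29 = -0.07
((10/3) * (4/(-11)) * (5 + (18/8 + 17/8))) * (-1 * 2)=250/11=22.73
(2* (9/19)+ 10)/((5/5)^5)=208/19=10.95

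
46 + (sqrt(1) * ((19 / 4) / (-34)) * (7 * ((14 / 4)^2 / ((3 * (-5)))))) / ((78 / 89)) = 29858093 / 636480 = 46.91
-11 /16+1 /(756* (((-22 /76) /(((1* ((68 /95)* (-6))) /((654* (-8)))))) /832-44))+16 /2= 13894226827 /1900072944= 7.31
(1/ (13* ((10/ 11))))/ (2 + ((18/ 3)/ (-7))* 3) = -0.15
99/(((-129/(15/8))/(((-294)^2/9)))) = -1188495/86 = -13819.71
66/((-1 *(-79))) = 66/79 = 0.84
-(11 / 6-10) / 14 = 7 / 12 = 0.58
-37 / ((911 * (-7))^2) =-37 / 40666129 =-0.00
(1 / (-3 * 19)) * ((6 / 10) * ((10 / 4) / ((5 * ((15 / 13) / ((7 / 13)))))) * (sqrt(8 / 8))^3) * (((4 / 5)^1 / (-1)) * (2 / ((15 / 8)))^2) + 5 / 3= 2675459 / 1603125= 1.67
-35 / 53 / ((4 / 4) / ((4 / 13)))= -140 / 689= -0.20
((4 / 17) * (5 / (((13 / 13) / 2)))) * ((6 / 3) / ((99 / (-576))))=-5120 / 187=-27.38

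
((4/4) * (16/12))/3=4/9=0.44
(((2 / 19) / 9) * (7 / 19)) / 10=7 / 16245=0.00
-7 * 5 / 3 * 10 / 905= -70 / 543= -0.13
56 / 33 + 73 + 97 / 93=77482 / 1023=75.74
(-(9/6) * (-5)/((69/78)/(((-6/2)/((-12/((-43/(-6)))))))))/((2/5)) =13975/368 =37.98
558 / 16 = 279 / 8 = 34.88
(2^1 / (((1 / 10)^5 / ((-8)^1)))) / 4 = -400000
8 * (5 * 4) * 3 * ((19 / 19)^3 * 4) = 1920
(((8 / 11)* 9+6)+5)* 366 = 70638 / 11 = 6421.64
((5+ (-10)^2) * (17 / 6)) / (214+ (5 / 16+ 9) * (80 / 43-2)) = 102340 / 73169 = 1.40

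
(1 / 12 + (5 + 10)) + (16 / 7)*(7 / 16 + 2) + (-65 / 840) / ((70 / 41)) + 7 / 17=1400853 / 66640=21.02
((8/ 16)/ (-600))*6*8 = -1/ 25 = -0.04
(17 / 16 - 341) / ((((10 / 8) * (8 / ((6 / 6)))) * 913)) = -5439 / 146080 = -0.04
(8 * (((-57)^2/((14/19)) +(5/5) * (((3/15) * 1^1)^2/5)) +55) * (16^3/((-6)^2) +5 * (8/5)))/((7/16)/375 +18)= 182669916672/756049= 241611.21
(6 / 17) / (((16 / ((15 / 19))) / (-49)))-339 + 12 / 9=-2624207 / 7752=-338.52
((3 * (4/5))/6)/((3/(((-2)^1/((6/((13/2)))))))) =-13/45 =-0.29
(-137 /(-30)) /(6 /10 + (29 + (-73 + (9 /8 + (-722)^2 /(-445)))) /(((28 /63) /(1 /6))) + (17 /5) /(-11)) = -4291936 /427694385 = -0.01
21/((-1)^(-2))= 21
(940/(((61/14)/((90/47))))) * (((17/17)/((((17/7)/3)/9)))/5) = 952560/1037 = 918.57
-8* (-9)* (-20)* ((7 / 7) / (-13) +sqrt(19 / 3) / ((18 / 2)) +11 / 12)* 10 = -157200 / 13 - 1600* sqrt(57) / 3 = -16118.89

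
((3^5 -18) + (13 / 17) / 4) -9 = 14701 / 68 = 216.19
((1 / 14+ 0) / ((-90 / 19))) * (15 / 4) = -19 / 336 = -0.06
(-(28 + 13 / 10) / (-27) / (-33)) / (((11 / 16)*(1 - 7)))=1172 / 147015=0.01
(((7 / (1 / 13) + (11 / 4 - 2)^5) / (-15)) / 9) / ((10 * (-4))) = 93427 / 5529600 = 0.02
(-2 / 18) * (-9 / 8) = 0.12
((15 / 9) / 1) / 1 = 5 / 3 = 1.67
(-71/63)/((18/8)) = -284/567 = -0.50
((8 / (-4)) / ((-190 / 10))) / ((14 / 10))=0.08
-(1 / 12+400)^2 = -23049601 / 144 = -160066.67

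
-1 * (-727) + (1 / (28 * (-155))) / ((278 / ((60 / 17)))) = 745569031 / 1025542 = 727.00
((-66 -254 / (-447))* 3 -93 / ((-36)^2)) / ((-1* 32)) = 12639755 / 2059776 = 6.14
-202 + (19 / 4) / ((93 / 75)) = -24573 / 124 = -198.17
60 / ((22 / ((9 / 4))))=6.14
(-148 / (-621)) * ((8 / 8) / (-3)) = -148 / 1863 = -0.08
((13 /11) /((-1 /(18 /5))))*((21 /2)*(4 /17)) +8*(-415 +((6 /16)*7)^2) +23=-24327849 /7480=-3252.39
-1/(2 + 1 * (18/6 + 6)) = -1/11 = -0.09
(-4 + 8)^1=4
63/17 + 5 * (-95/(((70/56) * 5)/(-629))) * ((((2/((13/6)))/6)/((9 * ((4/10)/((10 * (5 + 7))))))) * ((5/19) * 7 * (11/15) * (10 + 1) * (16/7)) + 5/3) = 16719796031/1989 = 8406131.74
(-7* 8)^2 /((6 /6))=3136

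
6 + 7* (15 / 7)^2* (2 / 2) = 267 / 7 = 38.14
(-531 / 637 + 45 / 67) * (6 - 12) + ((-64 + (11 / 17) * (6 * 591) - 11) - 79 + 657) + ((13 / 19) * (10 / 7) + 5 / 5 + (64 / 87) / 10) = 16793474320144 / 5996612895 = 2800.49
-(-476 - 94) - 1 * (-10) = 580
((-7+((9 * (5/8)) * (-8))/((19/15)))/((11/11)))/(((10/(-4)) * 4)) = 4.25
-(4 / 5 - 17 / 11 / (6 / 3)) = -0.03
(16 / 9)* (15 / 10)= 2.67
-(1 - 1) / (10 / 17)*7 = 0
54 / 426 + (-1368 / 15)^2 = 14763681 / 1775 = 8317.57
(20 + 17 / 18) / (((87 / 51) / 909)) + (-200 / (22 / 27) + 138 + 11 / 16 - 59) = 1935073 / 176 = 10994.73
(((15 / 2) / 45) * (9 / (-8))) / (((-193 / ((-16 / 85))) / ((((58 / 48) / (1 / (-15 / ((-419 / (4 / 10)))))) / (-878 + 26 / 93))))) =8091 / 2244343901840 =0.00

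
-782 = -782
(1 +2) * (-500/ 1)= -1500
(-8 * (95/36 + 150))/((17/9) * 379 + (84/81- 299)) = -2355/806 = -2.92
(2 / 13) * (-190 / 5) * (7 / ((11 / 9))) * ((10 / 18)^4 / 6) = -166250 / 312741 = -0.53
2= 2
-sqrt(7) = -2.65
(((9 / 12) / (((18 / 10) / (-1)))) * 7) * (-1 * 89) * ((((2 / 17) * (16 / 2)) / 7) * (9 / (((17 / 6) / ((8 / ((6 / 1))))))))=42720 / 289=147.82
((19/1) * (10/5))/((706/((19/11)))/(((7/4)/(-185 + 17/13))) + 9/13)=-65702/74179635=-0.00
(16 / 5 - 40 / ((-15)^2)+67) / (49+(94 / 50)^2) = 1.33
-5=-5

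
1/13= 0.08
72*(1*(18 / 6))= 216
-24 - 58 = -82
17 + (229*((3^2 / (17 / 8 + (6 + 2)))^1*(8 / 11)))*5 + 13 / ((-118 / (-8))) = 4427965 / 5841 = 758.08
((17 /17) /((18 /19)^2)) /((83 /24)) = 722 /2241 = 0.32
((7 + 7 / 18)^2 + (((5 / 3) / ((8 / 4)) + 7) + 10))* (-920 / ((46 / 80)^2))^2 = 24030208000000 / 42849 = 560811407.50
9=9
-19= -19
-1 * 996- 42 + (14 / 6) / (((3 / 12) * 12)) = -9335 / 9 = -1037.22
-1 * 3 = -3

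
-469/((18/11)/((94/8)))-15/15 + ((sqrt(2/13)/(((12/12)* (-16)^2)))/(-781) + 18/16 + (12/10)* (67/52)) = -3938231/1170-sqrt(26)/2599168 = -3366.01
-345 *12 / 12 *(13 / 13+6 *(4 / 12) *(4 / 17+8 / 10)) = -1059.35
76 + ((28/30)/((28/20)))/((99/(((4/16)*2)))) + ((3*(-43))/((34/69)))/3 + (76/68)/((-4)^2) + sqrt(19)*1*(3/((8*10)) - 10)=-797*sqrt(19)/80 - 904093/80784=-54.62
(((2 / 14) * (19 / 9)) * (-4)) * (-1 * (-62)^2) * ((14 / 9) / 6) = 292144 / 243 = 1202.24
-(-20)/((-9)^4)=20/6561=0.00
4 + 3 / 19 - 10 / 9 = 521 / 171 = 3.05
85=85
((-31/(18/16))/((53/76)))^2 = 355247104/227529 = 1561.33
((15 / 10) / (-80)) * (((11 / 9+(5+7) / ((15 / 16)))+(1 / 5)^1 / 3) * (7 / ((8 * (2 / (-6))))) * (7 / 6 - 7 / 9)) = 15533 / 57600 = 0.27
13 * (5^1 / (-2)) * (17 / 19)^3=-319345 / 13718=-23.28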